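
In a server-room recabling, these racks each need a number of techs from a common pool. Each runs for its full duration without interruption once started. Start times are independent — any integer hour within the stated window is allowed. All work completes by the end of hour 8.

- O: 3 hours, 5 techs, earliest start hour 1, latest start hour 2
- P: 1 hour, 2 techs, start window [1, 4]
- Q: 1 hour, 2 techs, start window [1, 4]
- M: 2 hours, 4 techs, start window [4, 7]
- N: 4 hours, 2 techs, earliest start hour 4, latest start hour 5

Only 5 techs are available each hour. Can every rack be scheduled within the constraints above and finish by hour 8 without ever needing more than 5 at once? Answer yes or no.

no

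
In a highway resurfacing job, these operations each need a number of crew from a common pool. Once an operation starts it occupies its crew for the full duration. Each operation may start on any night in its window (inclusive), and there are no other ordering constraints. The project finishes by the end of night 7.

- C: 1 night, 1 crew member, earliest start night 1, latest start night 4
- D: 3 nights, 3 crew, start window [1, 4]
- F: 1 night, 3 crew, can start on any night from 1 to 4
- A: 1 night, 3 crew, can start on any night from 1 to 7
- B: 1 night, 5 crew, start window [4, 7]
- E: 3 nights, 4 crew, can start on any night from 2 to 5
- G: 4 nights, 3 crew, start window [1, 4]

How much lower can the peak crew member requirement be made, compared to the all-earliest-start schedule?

6

Early-start peak: n1:13  n2:10  n3:10  n4:12  n5:0  n6:0  n7:0 ⇒ 13.
Leveled (C@1, D@1, F@1, A@2, B@7, E@4, G@3): n1:7  n2:6  n3:6  n4:7  n5:7  n6:7  n7:5 ⇒ 7.
Reduction 13 − 7 = 6.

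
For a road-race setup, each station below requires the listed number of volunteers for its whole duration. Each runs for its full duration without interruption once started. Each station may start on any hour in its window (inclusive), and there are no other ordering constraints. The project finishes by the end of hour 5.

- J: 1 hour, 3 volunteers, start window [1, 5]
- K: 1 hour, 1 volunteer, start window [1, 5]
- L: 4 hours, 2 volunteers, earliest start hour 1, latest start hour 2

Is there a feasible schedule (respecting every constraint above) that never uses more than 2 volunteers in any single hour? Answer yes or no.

no

Total volunteer-hours = 12; over 5 hours the average is 12/5 > 2, so some hour must exceed 2.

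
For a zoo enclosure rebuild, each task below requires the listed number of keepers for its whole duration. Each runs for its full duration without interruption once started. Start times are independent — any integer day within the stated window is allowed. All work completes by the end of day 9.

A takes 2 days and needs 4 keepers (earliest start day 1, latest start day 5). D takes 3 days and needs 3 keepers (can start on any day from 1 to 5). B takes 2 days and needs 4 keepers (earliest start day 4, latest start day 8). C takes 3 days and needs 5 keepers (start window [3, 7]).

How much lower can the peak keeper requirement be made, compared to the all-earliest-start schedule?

Early-start peak: d1:7  d2:7  d3:8  d4:9  d5:9  d6:0  d7:0  d8:0  d9:0 ⇒ 9.
Leveled (A@1, D@1, B@4, C@6): d1:7  d2:7  d3:3  d4:4  d5:4  d6:5  d7:5  d8:5  d9:0 ⇒ 7.
Reduction 9 − 7 = 2.

2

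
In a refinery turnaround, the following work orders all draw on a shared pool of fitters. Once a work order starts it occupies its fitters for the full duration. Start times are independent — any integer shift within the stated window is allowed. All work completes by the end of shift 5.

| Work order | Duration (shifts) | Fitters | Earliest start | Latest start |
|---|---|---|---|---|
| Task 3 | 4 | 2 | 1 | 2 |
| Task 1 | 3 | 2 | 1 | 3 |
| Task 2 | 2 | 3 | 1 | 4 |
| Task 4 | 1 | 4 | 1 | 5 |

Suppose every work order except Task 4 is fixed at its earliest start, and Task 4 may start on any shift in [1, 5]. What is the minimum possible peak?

Task 4@1: s1:11  s2:7  s3:4  s4:2  s5:0 → peak 11
Task 4@2: s1:7  s2:11  s3:4  s4:2  s5:0 → peak 11
Task 4@3: s1:7  s2:7  s3:8  s4:2  s5:0 → peak 8
Task 4@4: s1:7  s2:7  s3:4  s4:6  s5:0 → peak 7
Task 4@5: s1:7  s2:7  s3:4  s4:2  s5:4 → peak 7
Best is Task 4@4, peak 7.

7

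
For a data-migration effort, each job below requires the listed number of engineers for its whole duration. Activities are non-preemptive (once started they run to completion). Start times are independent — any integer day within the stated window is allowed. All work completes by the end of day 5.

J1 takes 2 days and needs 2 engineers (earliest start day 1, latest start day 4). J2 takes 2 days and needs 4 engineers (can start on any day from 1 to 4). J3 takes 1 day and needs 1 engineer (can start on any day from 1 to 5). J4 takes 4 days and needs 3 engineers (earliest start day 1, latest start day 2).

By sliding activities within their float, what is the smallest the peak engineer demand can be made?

7

Early-start (J1@1, J2@1, J3@1, J4@1) gives peak 10: d1:10  d2:9  d3:3  d4:3  d5:0.
Shift J2→3.
Schedule J1@1, J2@3, J3@1, J4@1: d1:6  d2:5  d3:7  d4:7  d5:0 — peak 7.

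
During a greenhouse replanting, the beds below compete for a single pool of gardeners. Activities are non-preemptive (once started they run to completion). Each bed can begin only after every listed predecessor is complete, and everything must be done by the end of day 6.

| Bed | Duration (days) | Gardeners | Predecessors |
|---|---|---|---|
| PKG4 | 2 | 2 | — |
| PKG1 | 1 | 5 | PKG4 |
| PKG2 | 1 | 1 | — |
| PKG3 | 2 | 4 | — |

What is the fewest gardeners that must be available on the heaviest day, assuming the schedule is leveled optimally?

5

Early-start (PKG4@1, PKG1@3, PKG2@1, PKG3@1) gives peak 7: d1:7  d2:6  d3:5  d4:0  d5:0  d6:0.
Shift PKG3→4.
Schedule PKG4@1, PKG1@3, PKG2@1, PKG3@4: d1:3  d2:2  d3:5  d4:4  d5:4  d6:0 — peak 5.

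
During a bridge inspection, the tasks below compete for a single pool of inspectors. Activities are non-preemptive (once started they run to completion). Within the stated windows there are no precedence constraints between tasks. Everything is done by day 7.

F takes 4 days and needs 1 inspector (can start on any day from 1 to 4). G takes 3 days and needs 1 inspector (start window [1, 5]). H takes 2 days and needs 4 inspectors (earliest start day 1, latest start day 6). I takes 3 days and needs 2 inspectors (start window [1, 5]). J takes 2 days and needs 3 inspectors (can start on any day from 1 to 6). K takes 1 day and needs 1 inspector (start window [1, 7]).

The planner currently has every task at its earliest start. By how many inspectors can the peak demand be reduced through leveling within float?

8

Early-start peak: d1:12  d2:11  d3:4  d4:1  d5:0  d6:0  d7:0 ⇒ 12.
Leveled (F@1, G@1, H@6, I@1, J@4, K@5): d1:4  d2:4  d3:4  d4:4  d5:4  d6:4  d7:4 ⇒ 4.
Reduction 12 − 4 = 8.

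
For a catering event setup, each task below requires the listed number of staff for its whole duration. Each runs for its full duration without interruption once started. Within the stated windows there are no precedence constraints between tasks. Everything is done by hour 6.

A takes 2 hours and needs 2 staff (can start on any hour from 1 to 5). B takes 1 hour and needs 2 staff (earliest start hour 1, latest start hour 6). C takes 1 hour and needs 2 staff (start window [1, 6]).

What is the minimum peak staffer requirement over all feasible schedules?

2

Early-start (A@1, B@1, C@1) gives peak 6: h1:6  h2:2  h3:0  h4:0  h5:0  h6:0.
Shift B→3, C→4.
Schedule A@1, B@3, C@4: h1:2  h2:2  h3:2  h4:2  h5:0  h6:0 — peak 2.
Total staffer-hours = 8 over 6 hours ⇒ peak ≥ ⌈8/6⌉ = 2, so 2 is optimal.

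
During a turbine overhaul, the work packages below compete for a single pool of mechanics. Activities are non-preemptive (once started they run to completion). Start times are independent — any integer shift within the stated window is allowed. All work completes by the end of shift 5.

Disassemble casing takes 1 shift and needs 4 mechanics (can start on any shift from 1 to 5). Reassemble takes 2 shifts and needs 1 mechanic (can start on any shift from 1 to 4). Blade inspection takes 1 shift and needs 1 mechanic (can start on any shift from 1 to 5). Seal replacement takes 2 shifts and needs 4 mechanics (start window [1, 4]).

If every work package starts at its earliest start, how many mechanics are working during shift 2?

At early start, shift 2 has: Reassemble, Seal replacement.
Demand: 1 + 4 = 5.

5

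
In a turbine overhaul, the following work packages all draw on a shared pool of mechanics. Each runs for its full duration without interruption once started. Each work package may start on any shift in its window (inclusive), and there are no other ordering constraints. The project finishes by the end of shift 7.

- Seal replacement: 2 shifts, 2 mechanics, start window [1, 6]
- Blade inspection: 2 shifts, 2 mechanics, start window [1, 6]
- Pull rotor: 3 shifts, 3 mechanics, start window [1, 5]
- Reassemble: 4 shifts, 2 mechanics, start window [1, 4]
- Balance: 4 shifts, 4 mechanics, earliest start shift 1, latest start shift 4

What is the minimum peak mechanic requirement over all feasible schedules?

7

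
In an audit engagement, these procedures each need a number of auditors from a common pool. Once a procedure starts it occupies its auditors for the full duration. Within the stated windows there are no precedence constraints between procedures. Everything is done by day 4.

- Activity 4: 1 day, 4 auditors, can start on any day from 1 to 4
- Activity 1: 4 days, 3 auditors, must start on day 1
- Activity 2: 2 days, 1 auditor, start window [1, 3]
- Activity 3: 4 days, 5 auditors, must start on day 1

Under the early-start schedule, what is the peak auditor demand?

13

Early-start schedule: Activity 4@1, Activity 1@1, Activity 2@1, Activity 3@1.
Load per day: day 1: 13, day 2: 9, day 3: 8, day 4: 8.
Peak is 13.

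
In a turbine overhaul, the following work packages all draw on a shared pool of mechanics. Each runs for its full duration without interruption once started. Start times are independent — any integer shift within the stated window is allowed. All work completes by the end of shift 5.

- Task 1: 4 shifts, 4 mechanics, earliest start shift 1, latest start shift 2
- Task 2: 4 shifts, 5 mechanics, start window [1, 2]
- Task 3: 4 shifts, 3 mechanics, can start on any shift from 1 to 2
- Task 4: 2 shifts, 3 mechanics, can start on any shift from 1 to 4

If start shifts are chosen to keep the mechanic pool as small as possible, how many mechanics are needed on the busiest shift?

Schedule Task 1@1, Task 2@1, Task 3@1, Task 4@1: s1:15  s2:15  s3:12  s4:12  s5:0 — peak 15.

15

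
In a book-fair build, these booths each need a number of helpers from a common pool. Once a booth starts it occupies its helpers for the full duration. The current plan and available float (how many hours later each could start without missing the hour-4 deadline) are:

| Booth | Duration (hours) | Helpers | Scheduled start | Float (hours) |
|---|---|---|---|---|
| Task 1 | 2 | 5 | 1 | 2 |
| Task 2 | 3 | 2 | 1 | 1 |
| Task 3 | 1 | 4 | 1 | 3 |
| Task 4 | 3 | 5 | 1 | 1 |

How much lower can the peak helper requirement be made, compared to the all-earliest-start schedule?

4

Early-start peak: h1:16  h2:12  h3:7  h4:0 ⇒ 16.
Leveled (Task 1@1, Task 2@1, Task 3@1, Task 4@2): h1:11  h2:12  h3:7  h4:5 ⇒ 12.
Reduction 16 − 12 = 4.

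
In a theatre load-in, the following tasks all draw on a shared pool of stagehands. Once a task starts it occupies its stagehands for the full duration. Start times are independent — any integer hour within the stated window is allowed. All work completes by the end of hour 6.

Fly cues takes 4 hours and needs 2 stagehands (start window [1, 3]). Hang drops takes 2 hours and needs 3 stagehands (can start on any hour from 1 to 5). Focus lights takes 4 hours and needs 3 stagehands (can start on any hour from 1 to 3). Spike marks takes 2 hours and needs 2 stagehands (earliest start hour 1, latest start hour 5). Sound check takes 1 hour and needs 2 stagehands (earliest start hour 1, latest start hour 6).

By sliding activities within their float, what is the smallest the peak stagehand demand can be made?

Early-start (Fly cues@1, Hang drops@1, Focus lights@1, Spike marks@1, Sound check@1) gives peak 12: h1:12  h2:10  h3:5  h4:5  h5:0  h6:0.
Shift Hang drops→5, Focus lights→3.
Schedule Fly cues@1, Hang drops@5, Focus lights@3, Spike marks@1, Sound check@1: h1:6  h2:4  h3:5  h4:5  h5:6  h6:6 — peak 6.
Total stagehand-hours = 32 over 6 hours ⇒ peak ≥ ⌈32/6⌉ = 6, so 6 is optimal.

6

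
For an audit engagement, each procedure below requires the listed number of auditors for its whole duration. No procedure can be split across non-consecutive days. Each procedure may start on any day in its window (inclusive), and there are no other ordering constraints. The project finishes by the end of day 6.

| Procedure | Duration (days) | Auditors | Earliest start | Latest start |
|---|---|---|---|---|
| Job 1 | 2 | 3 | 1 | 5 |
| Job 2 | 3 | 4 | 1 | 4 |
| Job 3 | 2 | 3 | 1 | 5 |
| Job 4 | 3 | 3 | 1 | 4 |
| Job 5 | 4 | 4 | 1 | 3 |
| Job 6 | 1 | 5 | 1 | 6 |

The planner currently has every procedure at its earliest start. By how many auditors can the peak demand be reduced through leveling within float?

Early-start peak: d1:22  d2:17  d3:11  d4:4  d5:0  d6:0 ⇒ 22.
Leveled (Job 1@1, Job 2@1, Job 3@1, Job 4@3, Job 5@3, Job 6@6): d1:10  d2:10  d3:11  d4:7  d5:7  d6:9 ⇒ 11.
Reduction 22 − 11 = 11.

11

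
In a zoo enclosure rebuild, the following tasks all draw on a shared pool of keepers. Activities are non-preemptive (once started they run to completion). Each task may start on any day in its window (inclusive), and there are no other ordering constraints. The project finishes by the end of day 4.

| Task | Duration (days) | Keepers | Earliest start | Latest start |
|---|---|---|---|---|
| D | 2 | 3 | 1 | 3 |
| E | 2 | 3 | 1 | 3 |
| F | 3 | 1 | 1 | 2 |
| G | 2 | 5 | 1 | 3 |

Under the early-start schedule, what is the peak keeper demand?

12

Early-start schedule: D@1, E@1, F@1, G@1.
Load per day: day 1: 12, day 2: 12, day 3: 1, day 4: 0.
Peak is 12.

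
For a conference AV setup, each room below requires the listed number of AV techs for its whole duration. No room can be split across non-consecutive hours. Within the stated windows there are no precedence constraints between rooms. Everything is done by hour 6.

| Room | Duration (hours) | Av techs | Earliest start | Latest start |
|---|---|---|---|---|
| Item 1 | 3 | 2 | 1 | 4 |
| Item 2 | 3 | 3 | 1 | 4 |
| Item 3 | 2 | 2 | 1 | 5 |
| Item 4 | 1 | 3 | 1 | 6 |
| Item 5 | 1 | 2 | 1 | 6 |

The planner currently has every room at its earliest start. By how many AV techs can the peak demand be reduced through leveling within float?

Early-start peak: h1:12  h2:7  h3:5  h4:0  h5:0  h6:0 ⇒ 12.
Leveled (Item 1@1, Item 2@1, Item 3@4, Item 4@4, Item 5@5): h1:5  h2:5  h3:5  h4:5  h5:4  h6:0 ⇒ 5.
Reduction 12 − 5 = 7.

7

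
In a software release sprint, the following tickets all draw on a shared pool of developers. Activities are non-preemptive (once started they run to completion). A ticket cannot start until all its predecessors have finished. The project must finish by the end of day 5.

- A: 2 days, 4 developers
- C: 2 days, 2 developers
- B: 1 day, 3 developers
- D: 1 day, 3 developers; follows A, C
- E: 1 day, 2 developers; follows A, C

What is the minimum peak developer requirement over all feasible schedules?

5

Early-start (A@1, C@1, B@1, D@3, E@3) gives peak 9: d1:9  d2:6  d3:5  d4:0  d5:0.
Shift C→3, B→3, D→5, E→5.
Schedule A@1, C@3, B@3, D@5, E@5: d1:4  d2:4  d3:5  d4:2  d5:5 — peak 5.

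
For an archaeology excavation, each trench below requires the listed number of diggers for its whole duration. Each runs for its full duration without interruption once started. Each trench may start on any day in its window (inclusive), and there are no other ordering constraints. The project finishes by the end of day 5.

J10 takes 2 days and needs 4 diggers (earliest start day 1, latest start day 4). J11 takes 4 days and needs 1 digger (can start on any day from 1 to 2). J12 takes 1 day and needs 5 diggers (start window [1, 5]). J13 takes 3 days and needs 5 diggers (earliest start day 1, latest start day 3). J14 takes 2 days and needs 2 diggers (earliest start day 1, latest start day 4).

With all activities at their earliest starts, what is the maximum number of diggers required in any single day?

Early-start schedule: J10@1, J11@1, J12@1, J13@1, J14@1.
Load per day: day 1: 17, day 2: 12, day 3: 6, day 4: 1, day 5: 0.
Peak is 17.

17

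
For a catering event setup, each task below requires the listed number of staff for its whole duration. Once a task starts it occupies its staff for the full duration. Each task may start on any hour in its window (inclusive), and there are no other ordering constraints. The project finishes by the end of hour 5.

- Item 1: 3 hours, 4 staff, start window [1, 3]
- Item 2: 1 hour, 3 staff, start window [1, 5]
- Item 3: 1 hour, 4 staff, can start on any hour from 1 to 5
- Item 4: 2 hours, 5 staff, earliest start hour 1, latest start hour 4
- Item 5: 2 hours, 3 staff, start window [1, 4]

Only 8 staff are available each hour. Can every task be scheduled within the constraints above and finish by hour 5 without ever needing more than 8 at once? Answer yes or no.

Schedule Item 1@1, Item 2@1, Item 3@2, Item 4@4, Item 5@3: h1:7  h2:8  h3:7  h4:8  h5:5 — peak 8 ≤ 8.

yes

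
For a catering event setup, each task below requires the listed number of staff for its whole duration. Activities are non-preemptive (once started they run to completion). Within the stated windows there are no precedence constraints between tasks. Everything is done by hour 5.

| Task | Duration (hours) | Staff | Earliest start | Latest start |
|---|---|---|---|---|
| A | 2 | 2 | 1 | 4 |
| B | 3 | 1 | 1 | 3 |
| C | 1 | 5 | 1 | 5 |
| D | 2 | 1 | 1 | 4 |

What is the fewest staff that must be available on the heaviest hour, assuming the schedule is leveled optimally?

5

Early-start (A@1, B@1, C@1, D@1) gives peak 9: h1:9  h2:4  h3:1  h4:0  h5:0.
Shift C→4.
Schedule A@1, B@1, C@4, D@1: h1:4  h2:4  h3:1  h4:5  h5:0 — peak 5.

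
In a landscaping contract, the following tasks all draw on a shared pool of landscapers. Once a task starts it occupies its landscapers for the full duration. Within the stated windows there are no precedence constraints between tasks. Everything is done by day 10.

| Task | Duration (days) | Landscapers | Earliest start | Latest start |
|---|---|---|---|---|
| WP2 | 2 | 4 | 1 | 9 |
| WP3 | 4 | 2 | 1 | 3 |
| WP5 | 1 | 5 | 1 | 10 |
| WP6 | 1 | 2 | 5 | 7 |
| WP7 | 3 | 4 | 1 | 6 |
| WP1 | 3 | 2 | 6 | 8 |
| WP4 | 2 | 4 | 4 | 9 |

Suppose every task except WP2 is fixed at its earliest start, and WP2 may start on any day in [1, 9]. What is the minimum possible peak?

11

WP2@1: d1:15  d2:10  d3:6  d4:6  d5:6  d6:2  d7:2  d8:2  d9:0  d10:0 → peak 15
WP2@2: d1:11  d2:10  d3:10  d4:6  d5:6  d6:2  d7:2  d8:2  d9:0  d10:0 → peak 11
WP2@3: d1:11  d2:6  d3:10  d4:10  d5:6  d6:2  d7:2  d8:2  d9:0  d10:0 → peak 11
WP2@4: d1:11  d2:6  d3:6  d4:10  d5:10  d6:2  d7:2  d8:2  d9:0  d10:0 → peak 11
WP2@5: d1:11  d2:6  d3:6  d4:6  d5:10  d6:6  d7:2  d8:2  d9:0  d10:0 → peak 11
WP2@6: d1:11  d2:6  d3:6  d4:6  d5:6  d6:6  d7:6  d8:2  d9:0  d10:0 → peak 11
WP2@7: d1:11  d2:6  d3:6  d4:6  d5:6  d6:2  d7:6  d8:6  d9:0  d10:0 → peak 11
WP2@8: d1:11  d2:6  d3:6  d4:6  d5:6  d6:2  d7:2  d8:6  d9:4  d10:0 → peak 11
WP2@9: d1:11  d2:6  d3:6  d4:6  d5:6  d6:2  d7:2  d8:2  d9:4  d10:4 → peak 11
Best is WP2@2, peak 11.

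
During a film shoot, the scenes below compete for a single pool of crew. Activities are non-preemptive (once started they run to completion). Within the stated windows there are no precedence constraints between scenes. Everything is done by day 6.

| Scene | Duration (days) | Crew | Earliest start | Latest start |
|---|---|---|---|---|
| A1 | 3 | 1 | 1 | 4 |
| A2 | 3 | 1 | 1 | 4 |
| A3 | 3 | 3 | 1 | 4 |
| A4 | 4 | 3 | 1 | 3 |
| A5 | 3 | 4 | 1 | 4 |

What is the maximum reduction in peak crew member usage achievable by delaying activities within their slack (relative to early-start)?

Early-start peak: d1:12  d2:12  d3:12  d4:3  d5:0  d6:0 ⇒ 12.
Leveled (A1@1, A2@1, A3@1, A4@1, A5@4): d1:8  d2:8  d3:8  d4:7  d5:4  d6:4 ⇒ 8.
Reduction 12 − 8 = 4.

4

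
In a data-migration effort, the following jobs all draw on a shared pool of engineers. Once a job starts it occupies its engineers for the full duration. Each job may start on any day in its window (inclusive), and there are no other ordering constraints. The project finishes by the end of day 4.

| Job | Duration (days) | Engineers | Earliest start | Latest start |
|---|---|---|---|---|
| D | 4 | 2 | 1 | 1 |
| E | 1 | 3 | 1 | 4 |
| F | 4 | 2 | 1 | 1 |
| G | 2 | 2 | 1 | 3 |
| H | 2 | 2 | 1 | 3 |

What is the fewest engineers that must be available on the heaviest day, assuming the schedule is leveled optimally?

8

Early-start (D@1, E@1, F@1, G@1, H@1) gives peak 11: d1:11  d2:8  d3:4  d4:4.
Shift G→2, H→2.
Schedule D@1, E@1, F@1, G@2, H@2: d1:7  d2:8  d3:8  d4:4 — peak 8.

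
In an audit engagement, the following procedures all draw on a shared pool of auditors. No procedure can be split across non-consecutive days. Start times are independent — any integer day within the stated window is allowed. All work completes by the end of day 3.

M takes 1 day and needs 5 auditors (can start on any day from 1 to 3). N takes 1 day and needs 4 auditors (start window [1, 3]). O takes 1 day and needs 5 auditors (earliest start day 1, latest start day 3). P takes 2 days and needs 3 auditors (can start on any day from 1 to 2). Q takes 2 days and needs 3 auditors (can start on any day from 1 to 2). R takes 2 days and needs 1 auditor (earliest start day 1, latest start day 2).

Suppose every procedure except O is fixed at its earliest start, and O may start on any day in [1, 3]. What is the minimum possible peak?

O@1: d1:21  d2:7  d3:0 → peak 21
O@2: d1:16  d2:12  d3:0 → peak 16
O@3: d1:16  d2:7  d3:5 → peak 16
Best is O@2, peak 16.

16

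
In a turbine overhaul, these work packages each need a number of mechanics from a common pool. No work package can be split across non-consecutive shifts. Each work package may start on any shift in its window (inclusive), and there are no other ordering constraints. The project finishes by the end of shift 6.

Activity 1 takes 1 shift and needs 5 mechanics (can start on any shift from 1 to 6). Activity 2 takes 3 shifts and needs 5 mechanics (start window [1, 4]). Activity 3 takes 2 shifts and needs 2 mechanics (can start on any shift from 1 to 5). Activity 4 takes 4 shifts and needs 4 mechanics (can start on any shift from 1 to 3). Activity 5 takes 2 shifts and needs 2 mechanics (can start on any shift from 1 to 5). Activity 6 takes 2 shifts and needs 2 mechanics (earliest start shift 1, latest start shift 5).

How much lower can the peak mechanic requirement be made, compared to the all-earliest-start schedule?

Early-start peak: s1:20  s2:15  s3:9  s4:4  s5:0  s6:0 ⇒ 20.
Leveled (Activity 1@1, Activity 2@2, Activity 3@1, Activity 4@3, Activity 5@1, Activity 6@5): s1:9  s2:9  s3:9  s4:9  s5:6  s6:6 ⇒ 9.
Reduction 20 − 9 = 11.

11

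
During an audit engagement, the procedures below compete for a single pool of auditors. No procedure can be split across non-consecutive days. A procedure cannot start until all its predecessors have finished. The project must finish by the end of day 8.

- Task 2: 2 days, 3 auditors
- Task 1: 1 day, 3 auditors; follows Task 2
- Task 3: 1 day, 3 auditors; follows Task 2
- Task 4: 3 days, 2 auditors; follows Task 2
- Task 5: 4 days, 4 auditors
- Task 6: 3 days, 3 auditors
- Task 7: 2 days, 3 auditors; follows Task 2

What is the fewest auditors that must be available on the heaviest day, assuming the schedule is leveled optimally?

7

Early-start (Task 2@1, Task 1@3, Task 3@3, Task 4@3, Task 5@1, Task 6@1, Task 7@3) gives peak 18: d1:10  d2:10  d3:18  d4:9  d5:2  d6:0  d7:0  d8:0.
Shift Task 3→4, Task 4→4, Task 5→5, Task 7→7.
Schedule Task 2@1, Task 1@3, Task 3@4, Task 4@4, Task 5@5, Task 6@1, Task 7@7: d1:6  d2:6  d3:6  d4:5  d5:6  d6:6  d7:7  d8:7 — peak 7.
Total auditor-days = 49 over 8 days ⇒ peak ≥ ⌈49/8⌉ = 7, so 7 is optimal.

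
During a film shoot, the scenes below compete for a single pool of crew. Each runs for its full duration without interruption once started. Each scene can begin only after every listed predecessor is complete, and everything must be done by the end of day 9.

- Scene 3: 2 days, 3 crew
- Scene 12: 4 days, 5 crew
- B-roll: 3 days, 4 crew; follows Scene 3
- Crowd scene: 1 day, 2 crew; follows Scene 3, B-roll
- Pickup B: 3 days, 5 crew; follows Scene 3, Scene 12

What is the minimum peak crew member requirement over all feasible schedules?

Schedule Scene 3@1, Scene 12@1, B-roll@3, Crowd scene@6, Pickup B@5: d1:8  d2:8  d3:9  d4:9  d5:9  d6:7  d7:5  d8:0  d9:0 — peak 9.

9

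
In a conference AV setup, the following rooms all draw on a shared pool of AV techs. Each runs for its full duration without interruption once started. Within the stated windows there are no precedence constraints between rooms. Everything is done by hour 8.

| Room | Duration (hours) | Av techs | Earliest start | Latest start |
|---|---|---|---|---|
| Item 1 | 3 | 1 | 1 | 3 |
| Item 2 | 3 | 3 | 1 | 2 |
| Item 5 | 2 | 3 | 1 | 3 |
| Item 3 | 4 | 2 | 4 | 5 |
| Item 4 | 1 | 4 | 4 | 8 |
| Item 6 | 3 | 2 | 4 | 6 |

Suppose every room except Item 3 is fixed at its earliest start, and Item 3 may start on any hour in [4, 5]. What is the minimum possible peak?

Item 3@4: h1:7  h2:7  h3:4  h4:8  h5:4  h6:4  h7:2  h8:0 → peak 8
Item 3@5: h1:7  h2:7  h3:4  h4:6  h5:4  h6:4  h7:2  h8:2 → peak 7
Best is Item 3@5, peak 7.

7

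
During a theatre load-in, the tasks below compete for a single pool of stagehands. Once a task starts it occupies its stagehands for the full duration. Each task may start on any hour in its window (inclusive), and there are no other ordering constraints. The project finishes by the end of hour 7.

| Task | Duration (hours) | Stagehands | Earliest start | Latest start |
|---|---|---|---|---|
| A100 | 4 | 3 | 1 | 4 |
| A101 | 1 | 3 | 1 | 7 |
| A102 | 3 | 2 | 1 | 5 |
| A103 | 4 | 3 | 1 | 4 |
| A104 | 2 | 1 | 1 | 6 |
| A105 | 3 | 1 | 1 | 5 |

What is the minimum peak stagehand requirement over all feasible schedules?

6

Early-start (A100@1, A101@1, A102@1, A103@1, A104@1, A105@1) gives peak 13: h1:13  h2:10  h3:9  h4:6  h5:0  h6:0  h7:0.
Shift A102→5, A103→2, A104→6, A105→5.
Schedule A100@1, A101@1, A102@5, A103@2, A104@6, A105@5: h1:6  h2:6  h3:6  h4:6  h5:6  h6:4  h7:4 — peak 6.
Total stagehand-hours = 38 over 7 hours ⇒ peak ≥ ⌈38/7⌉ = 6, so 6 is optimal.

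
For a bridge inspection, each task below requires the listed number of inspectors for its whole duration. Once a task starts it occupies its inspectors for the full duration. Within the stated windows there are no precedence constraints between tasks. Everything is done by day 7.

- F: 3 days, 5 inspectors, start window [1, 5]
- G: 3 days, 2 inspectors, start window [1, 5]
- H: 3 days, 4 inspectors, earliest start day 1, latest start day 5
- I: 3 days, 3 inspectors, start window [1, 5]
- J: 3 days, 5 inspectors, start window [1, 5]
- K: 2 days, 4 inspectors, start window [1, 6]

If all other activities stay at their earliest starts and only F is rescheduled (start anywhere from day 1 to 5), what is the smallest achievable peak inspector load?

F@1: d1:23  d2:23  d3:19  d4:0  d5:0  d6:0  d7:0 → peak 23
F@2: d1:18  d2:23  d3:19  d4:5  d5:0  d6:0  d7:0 → peak 23
F@3: d1:18  d2:18  d3:19  d4:5  d5:5  d6:0  d7:0 → peak 19
F@4: d1:18  d2:18  d3:14  d4:5  d5:5  d6:5  d7:0 → peak 18
F@5: d1:18  d2:18  d3:14  d4:0  d5:5  d6:5  d7:5 → peak 18
Best is F@4, peak 18.

18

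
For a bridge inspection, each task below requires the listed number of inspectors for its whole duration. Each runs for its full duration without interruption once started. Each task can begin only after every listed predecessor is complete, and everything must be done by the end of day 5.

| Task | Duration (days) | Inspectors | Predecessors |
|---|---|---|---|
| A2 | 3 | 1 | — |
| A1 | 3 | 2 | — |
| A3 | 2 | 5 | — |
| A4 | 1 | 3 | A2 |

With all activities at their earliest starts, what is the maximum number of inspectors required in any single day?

Early-start schedule: A2@1, A1@1, A3@1, A4@4.
Load per day: day 1: 8, day 2: 8, day 3: 3, day 4: 3, day 5: 0.
Peak is 8.

8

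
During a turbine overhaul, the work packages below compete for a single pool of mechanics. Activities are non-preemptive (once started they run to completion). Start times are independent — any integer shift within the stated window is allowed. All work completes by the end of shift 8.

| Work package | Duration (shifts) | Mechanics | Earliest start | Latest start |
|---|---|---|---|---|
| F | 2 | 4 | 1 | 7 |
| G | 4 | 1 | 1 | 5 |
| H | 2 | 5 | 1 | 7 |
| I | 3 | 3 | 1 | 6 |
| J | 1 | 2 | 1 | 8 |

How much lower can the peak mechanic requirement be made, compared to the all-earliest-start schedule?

10

Early-start peak: s1:15  s2:13  s3:4  s4:1  s5:0  s6:0  s7:0  s8:0 ⇒ 15.
Leveled (F@1, G@1, H@6, I@3, J@5): s1:5  s2:5  s3:4  s4:4  s5:5  s6:5  s7:5  s8:0 ⇒ 5.
Reduction 15 − 5 = 10.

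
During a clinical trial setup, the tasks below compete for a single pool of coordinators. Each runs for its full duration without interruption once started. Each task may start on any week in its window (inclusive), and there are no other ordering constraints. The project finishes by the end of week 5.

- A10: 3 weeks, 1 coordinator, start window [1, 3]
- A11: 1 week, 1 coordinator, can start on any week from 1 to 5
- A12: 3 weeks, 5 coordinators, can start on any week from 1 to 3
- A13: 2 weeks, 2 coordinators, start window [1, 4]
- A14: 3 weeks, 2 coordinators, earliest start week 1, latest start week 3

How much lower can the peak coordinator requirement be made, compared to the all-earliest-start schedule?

Early-start peak: w1:11  w2:10  w3:8  w4:0  w5:0 ⇒ 11.
Leveled (A10@1, A11@1, A12@1, A13@4, A14@2): w1:7  w2:8  w3:8  w4:4  w5:2 ⇒ 8.
Reduction 11 − 8 = 3.

3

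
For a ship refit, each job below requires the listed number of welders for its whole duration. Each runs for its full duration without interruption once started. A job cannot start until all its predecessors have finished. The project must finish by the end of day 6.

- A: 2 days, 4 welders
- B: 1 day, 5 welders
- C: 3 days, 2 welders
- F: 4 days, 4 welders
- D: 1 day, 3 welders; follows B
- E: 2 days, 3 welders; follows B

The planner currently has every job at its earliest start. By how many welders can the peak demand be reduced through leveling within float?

7

Early-start peak: d1:15  d2:16  d3:9  d4:4  d5:0  d6:0 ⇒ 16.
Leveled (A@1, B@1, C@2, F@3, D@2, E@3): d1:9  d2:9  d3:9  d4:9  d5:4  d6:4 ⇒ 9.
Reduction 16 − 9 = 7.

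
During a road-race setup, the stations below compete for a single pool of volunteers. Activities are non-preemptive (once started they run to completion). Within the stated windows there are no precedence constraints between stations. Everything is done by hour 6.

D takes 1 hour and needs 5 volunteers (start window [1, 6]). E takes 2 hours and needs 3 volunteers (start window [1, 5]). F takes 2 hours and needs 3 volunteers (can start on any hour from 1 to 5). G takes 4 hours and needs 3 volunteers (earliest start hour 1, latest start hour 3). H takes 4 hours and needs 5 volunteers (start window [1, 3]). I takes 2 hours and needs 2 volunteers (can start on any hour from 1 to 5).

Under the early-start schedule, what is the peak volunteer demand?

21

Early-start schedule: D@1, E@1, F@1, G@1, H@1, I@1.
Load per hour: hour 1: 21, hour 2: 16, hour 3: 8, hour 4: 8, hour 5: 0, hour 6: 0.
Peak is 21.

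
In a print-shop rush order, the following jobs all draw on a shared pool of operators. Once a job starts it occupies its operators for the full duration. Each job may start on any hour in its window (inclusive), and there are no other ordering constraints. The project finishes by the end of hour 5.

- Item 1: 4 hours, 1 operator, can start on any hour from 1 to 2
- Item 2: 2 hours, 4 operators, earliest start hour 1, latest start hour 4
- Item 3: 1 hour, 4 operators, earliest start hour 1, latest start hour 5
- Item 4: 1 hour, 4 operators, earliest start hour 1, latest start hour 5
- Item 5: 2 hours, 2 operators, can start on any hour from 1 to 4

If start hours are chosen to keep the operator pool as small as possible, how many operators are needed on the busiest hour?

Early-start (Item 1@1, Item 2@1, Item 3@1, Item 4@1, Item 5@1) gives peak 15: h1:15  h2:7  h3:1  h4:1  h5:0.
Shift Item 3→3, Item 4→5, Item 5→4.
Schedule Item 1@1, Item 2@1, Item 3@3, Item 4@5, Item 5@4: h1:5  h2:5  h3:5  h4:3  h5:6 — peak 6.

6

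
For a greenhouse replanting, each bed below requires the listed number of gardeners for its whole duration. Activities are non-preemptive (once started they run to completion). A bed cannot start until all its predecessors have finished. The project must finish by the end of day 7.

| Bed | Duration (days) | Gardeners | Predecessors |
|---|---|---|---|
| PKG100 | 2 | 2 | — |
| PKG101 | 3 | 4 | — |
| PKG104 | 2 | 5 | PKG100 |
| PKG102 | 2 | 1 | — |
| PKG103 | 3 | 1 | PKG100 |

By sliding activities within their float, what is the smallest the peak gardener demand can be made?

5

Early-start (PKG100@1, PKG101@1, PKG104@3, PKG102@1, PKG103@3) gives peak 10: d1:7  d2:7  d3:10  d4:6  d5:1  d6:0  d7:0.
Shift PKG101→3, PKG104→6.
Schedule PKG100@1, PKG101@3, PKG104@6, PKG102@1, PKG103@3: d1:3  d2:3  d3:5  d4:5  d5:5  d6:5  d7:5 — peak 5.
Total gardener-days = 31 over 7 days ⇒ peak ≥ ⌈31/7⌉ = 5, so 5 is optimal.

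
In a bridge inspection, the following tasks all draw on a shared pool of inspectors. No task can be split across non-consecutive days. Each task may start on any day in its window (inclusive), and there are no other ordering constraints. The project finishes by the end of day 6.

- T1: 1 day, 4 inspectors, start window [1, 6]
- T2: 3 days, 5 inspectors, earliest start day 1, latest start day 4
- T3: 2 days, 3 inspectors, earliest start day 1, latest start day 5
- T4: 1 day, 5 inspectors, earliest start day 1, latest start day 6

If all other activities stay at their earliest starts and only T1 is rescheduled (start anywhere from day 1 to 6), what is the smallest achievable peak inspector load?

13

T1@1: d1:17  d2:8  d3:5  d4:0  d5:0  d6:0 → peak 17
T1@2: d1:13  d2:12  d3:5  d4:0  d5:0  d6:0 → peak 13
T1@3: d1:13  d2:8  d3:9  d4:0  d5:0  d6:0 → peak 13
T1@4: d1:13  d2:8  d3:5  d4:4  d5:0  d6:0 → peak 13
T1@5: d1:13  d2:8  d3:5  d4:0  d5:4  d6:0 → peak 13
T1@6: d1:13  d2:8  d3:5  d4:0  d5:0  d6:4 → peak 13
Best is T1@2, peak 13.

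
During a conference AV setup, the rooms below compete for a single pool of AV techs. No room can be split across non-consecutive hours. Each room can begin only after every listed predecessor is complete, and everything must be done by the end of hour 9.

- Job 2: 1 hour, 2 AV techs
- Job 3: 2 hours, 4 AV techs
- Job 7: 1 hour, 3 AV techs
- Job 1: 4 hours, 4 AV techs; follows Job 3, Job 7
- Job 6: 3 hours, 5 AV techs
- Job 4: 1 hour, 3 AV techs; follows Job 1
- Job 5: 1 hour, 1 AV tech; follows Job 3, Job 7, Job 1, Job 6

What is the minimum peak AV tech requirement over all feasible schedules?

Early-start (Job 2@1, Job 3@1, Job 7@1, Job 1@3, Job 6@1, Job 4@7, Job 5@7) gives peak 14: h1:14  h2:9  h3:9  h4:4  h5:4  h6:4  h7:4  h8:0  h9:0.
Shift Job 6→2.
Schedule Job 2@1, Job 3@1, Job 7@1, Job 1@3, Job 6@2, Job 4@7, Job 5@7: h1:9  h2:9  h3:9  h4:9  h5:4  h6:4  h7:4  h8:0  h9:0 — peak 9.

9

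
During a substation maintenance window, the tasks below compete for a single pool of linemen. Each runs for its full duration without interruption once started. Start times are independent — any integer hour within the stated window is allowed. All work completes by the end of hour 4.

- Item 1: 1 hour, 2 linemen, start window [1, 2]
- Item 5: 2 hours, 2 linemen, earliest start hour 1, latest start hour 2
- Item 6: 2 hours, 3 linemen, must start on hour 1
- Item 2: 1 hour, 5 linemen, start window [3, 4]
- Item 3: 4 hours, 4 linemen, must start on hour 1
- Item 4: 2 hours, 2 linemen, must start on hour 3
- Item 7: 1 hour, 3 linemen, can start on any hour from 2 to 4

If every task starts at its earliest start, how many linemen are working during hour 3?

At early start, hour 3 has: Item 2, Item 3, Item 4.
Demand: 5 + 4 + 2 = 11.

11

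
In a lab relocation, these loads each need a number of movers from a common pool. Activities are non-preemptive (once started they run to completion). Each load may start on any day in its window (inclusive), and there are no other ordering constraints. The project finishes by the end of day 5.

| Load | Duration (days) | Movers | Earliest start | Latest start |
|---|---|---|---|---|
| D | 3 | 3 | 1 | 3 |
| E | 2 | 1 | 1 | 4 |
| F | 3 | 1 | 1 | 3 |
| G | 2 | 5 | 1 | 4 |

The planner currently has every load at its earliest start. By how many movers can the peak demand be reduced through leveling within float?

5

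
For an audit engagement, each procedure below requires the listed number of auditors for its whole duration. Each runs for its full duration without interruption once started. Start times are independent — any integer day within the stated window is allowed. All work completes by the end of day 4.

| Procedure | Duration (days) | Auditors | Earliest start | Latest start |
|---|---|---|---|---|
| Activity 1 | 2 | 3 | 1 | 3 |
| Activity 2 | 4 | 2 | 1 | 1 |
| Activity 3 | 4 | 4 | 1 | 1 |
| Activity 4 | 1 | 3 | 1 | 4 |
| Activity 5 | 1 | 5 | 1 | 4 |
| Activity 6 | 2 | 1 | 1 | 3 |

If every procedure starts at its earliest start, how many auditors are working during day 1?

18

At early start, day 1 has: Activity 1, Activity 2, Activity 3, Activity 4, Activity 5, Activity 6.
Demand: 3 + 2 + 4 + 3 + 5 + 1 = 18.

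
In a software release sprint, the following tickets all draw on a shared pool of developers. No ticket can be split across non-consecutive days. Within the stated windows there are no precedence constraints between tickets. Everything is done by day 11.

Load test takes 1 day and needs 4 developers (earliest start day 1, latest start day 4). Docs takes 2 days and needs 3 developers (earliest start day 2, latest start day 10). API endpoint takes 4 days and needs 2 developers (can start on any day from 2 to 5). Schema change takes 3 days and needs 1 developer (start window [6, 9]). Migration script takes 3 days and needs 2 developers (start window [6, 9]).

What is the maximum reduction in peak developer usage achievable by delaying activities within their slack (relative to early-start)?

1

Early-start peak: d1:4  d2:5  d3:5  d4:2  d5:2  d6:3  d7:3  d8:3  d9:0  d10:0  d11:0 ⇒ 5.
Leveled (Load test@1, Docs@2, API endpoint@4, Schema change@6, Migration script@8): d1:4  d2:3  d3:3  d4:2  d5:2  d6:3  d7:3  d8:3  d9:2  d10:2  d11:0 ⇒ 4.
Reduction 5 − 4 = 1.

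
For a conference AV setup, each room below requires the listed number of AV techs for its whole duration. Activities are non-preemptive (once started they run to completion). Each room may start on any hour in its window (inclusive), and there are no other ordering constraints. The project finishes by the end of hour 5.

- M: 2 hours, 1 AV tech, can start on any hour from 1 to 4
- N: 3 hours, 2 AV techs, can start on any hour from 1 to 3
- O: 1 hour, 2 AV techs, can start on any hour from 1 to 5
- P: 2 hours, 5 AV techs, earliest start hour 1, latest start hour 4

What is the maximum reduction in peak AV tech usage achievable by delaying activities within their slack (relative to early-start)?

Early-start peak: h1:10  h2:8  h3:2  h4:0  h5:0 ⇒ 10.
Leveled (M@1, N@1, O@1, P@4): h1:5  h2:3  h3:2  h4:5  h5:5 ⇒ 5.
Reduction 10 − 5 = 5.

5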